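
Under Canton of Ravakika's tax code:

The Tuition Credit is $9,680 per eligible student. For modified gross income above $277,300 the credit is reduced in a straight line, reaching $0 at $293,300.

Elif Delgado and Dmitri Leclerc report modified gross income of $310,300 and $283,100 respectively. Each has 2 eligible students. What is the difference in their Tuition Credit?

$12,342

Elif ($310,300): Tuition Credit: base = 2 × $9,680 = $19,360. $310,300 is at or above $293,300, so the credit is $0.
Dmitri ($283,100): Tuition Credit: base = 2 × $9,680 = $19,360. $283,100 is $5,800 into a $16,000 phase-out range, leaving 10,200/16,000 of the credit: $19,360 × 10,200/16,000 = $12,342.
Difference: |$0 − $12,342| = $12,342.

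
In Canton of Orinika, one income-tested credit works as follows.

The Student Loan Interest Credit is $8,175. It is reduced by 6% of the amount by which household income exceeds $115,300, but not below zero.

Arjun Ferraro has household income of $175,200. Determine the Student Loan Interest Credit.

Student Loan Interest Credit: 6% of the $59,900 excess over $115,300 is $3,594; credit = $8,175 − $3,594 = $4,581.

$4,581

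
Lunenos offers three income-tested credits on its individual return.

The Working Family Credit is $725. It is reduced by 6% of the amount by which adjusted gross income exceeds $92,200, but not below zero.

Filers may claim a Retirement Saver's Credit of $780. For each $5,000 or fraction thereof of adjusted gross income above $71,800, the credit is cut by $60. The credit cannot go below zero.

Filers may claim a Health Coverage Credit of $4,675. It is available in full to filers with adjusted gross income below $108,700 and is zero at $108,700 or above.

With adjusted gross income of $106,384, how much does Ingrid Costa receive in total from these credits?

$5,035

Working Family Credit: 6% of the $14,184 excess over $92,200 is $851.04 ≥ base, so the credit is $0.
Retirement Saver's Credit: income exceeds $71,800 by $34,584, which is 7 full-or-partial $5,000 increments; reduction = 7 × $60 = $420, leaving $360.
Health Coverage Credit: $106,384 is below the $108,700 cutoff, so the full $4,675 applies.
Total: $0 + $360 + $4,675 = $5,035.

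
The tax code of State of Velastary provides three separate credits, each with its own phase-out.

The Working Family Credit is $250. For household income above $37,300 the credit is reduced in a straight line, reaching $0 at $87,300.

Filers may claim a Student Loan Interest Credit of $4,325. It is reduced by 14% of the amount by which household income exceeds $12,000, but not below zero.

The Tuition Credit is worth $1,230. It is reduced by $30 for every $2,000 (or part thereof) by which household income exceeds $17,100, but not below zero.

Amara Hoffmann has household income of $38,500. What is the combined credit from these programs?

Working Family Credit: $38,500 is $1,200 into a $50,000 phase-out range, leaving 48,800/50,000 of the credit: $250 × 48,800/50,000 = $244.
Student Loan Interest Credit: 14% of the $26,500 excess over $12,000 is $3,710; credit = $4,325 − $3,710 = $615.
Tuition Credit: income exceeds $17,100 by $21,400, which is 11 full-or-partial $2,000 increments; reduction = 11 × $30 = $330, leaving $900.
Total: $244 + $615 + $900 = $1,759.

$1,759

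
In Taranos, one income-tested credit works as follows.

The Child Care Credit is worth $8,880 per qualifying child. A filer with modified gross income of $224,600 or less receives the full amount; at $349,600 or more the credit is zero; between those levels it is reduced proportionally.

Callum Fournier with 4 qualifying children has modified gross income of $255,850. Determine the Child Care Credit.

Child Care Credit: base = 4 × $8,880 = $35,520. $255,850 is $31,250 into a $125,000 phase-out range, leaving 93,750/125,000 of the credit: $35,520 × 93,750/125,000 = $26,640.

$26,640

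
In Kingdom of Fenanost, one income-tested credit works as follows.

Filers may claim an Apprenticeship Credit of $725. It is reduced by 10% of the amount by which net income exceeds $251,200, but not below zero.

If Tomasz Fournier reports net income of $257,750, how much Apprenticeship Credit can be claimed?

Apprenticeship Credit: 10% of the $6,550 excess over $251,200 is $655; credit = $725 − $655 = $70.

$70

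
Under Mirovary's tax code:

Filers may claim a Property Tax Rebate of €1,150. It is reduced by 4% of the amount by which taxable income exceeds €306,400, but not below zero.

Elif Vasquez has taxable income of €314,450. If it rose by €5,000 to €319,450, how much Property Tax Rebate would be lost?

€200

At €314,450 — 4% of the €8,050 excess over €306,400 is €322; credit = €1,150 − €322 = €828.
At €319,450 — 4% of the €13,050 excess over €306,400 is €522; credit = €1,150 − €522 = €628.
Lost: €828 − €628 = €200.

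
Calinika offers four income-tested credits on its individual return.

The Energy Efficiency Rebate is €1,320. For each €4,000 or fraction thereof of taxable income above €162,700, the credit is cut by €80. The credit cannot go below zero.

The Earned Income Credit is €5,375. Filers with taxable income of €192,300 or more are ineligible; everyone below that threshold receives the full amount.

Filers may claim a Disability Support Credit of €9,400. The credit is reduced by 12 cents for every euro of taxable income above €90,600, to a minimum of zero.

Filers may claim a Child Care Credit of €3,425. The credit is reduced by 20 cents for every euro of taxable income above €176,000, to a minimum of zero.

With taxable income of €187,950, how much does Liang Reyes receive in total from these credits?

€7,170

Energy Efficiency Rebate: income exceeds €162,700 by €25,250, which is 7 full-or-partial €4,000 increments; reduction = 7 × €80 = €560, leaving €760.
Earned Income Credit: €187,950 is below the €192,300 cutoff, so the full €5,375 applies.
Disability Support Credit: 12% of the €97,350 excess over €90,600 is €11,682 ≥ base, so the credit is €0.
Child Care Credit: 20% of the €11,950 excess over €176,000 is €2,390; credit = €3,425 − €2,390 = €1,035.
Total: €760 + €5,375 + €0 + €1,035 = €7,170.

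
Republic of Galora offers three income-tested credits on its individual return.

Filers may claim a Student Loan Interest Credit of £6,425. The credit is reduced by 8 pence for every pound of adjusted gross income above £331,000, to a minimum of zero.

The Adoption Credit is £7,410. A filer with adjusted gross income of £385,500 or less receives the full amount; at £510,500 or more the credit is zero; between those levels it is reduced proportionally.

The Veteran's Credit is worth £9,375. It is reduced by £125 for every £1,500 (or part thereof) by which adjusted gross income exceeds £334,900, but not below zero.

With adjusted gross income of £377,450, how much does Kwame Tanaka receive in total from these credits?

Student Loan Interest Credit: 8% of the £46,450 excess over £331,000 is £3,716; credit = £6,425 − £3,716 = £2,709.
Adoption Credit: £377,450 is at or below the £385,500 threshold, so the full £7,410 applies.
Veteran's Credit: income exceeds £334,900 by £42,550, which is 29 full-or-partial £1,500 increments; reduction = 29 × £125 = £3,625, leaving £5,750.
Total: £2,709 + £7,410 + £5,750 = £15,869.

£15,869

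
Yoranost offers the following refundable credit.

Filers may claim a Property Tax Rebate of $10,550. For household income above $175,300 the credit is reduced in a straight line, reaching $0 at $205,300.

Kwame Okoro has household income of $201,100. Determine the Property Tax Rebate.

$1,477

Property Tax Rebate: $201,100 is $25,800 into a $30,000 phase-out range, leaving 4,200/30,000 of the credit: $10,550 × 4,200/30,000 = $1,477.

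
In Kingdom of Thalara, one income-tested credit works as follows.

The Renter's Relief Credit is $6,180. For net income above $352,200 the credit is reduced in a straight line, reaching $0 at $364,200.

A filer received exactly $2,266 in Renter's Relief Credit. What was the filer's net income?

$359,800

$2,266 is 2,266/6,180 of the full $6,180, so 3,914/6,180 of the $12,000 range has been used: income = $352,200 + $12,000 × 3,914/6,180 = $359,800.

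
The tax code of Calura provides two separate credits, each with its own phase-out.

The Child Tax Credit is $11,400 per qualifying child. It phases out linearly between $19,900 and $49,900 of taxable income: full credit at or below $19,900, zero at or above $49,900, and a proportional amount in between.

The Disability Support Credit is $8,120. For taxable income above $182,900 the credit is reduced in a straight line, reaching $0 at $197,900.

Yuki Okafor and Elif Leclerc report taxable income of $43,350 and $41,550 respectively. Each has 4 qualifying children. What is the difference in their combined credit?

$2,736

Yuki ($43,350): Child Tax Credit: base = 4 × $11,400 = $45,600. $43,350 is $23,450 into a $30,000 phase-out range, leaving 6,550/30,000 of the credit: $45,600 × 6,550/30,000 = $9,956. Disability Support Credit: $43,350 is at or below the $182,900 threshold, so the full $8,120 applies. total $9,956 + $8,120 = $18,076
Elif ($41,550): Child Tax Credit: base = 4 × $11,400 = $45,600. $41,550 is $21,650 into a $30,000 phase-out range, leaving 8,350/30,000 of the credit: $45,600 × 8,350/30,000 = $12,692. Disability Support Credit: $41,550 is at or below the $182,900 threshold, so the full $8,120 applies. total $12,692 + $8,120 = $20,812
Difference: |$18,076 − $20,812| = $2,736.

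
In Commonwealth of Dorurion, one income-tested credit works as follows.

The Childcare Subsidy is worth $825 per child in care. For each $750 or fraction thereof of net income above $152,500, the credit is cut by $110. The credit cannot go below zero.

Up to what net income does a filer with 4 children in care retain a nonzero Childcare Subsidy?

$174,250

Full credit = 4 × $825 = $3,300.
After 29 increments the reduction is 29 × $110 = $3,190, leaving $110; one more increment wipes it out. Increment 29 ends at excess 29 × $750 = $21,750, so the highest qualifying income is $152,500 + $21,750 = $174,250.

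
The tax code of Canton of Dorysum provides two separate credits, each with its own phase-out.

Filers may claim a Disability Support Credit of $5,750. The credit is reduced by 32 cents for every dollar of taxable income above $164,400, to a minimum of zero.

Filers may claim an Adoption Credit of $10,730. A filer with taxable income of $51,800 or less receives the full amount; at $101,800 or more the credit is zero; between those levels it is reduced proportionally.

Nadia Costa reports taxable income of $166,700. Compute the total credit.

$5,014

Disability Support Credit: 32% of the $2,300 excess over $164,400 is $736; credit = $5,750 − $736 = $5,014.
Adoption Credit: $166,700 is at or above $101,800, so the credit is $0.
Total: $5,014 + $0 = $5,014.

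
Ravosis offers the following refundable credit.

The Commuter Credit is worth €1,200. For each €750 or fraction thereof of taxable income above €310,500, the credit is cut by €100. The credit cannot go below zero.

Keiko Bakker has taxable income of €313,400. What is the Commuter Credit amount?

Commuter Credit: income exceeds €310,500 by €2,900, which is 4 full-or-partial €750 increments; reduction = 4 × €100 = €400, leaving €800.

€800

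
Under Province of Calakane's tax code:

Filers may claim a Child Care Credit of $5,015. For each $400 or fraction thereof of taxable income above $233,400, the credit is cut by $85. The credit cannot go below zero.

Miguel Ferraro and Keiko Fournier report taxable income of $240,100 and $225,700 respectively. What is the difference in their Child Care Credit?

Miguel ($240,100): Child Care Credit: income exceeds $233,400 by $6,700, which is 17 full-or-partial $400 increments; reduction = 17 × $85 = $1,445, leaving $3,570.
Keiko ($225,700): Child Care Credit: $225,700 is at or below the $233,400 threshold, so the full $5,015 applies.
Difference: |$3,570 − $5,015| = $1,445.

$1,445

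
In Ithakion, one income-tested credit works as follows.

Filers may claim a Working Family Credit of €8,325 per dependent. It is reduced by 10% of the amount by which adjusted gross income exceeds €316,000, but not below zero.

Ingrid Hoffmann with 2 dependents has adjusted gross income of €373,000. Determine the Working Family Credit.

Working Family Credit: base = 2 × €8,325 = €16,650. 10% of the €57,000 excess over €316,000 is €5,700; credit = €16,650 − €5,700 = €10,950.

€10,950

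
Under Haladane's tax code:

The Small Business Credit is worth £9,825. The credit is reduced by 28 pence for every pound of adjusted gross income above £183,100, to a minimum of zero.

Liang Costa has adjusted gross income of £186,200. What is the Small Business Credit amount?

Small Business Credit: 28% of the £3,100 excess over £183,100 is £868; credit = £9,825 − £868 = £8,957.

£8,957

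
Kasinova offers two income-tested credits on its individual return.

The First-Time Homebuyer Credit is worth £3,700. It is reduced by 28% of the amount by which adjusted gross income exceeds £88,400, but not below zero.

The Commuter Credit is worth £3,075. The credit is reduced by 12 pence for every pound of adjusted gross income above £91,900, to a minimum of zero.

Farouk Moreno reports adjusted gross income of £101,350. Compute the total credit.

£2,015

First-Time Homebuyer Credit: 28% of the £12,950 excess over £88,400 is £3,626; credit = £3,700 − £3,626 = £74.
Commuter Credit: 12% of the £9,450 excess over £91,900 is £1,134; credit = £3,075 − £1,134 = £1,941.
Total: £74 + £1,941 = £2,015.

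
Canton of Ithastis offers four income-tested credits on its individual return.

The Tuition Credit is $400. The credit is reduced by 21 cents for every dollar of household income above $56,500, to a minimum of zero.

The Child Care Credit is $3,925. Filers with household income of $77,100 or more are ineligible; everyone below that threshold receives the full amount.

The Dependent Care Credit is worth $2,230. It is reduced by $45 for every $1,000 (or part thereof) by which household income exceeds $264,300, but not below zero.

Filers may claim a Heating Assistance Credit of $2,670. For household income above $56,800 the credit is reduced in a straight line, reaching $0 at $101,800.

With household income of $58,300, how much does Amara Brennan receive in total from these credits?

Tuition Credit: 21% of the $1,800 excess over $56,500 is $378; credit = $400 − $378 = $22.
Child Care Credit: $58,300 is below the $77,100 cutoff, so the full $3,925 applies.
Dependent Care Credit: $58,300 is at or below the $264,300 threshold, so the full $2,230 applies.
Heating Assistance Credit: $58,300 is $1,500 into a $45,000 phase-out range, leaving 43,500/45,000 of the credit: $2,670 × 43,500/45,000 = $2,581.
Total: $22 + $3,925 + $2,230 + $2,581 = $8,758.

$8,758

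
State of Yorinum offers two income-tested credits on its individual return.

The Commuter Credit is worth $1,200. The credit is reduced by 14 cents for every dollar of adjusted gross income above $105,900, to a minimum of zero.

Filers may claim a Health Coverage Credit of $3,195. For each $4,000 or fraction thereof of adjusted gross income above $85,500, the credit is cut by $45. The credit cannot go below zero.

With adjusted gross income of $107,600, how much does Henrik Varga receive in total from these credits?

$3,887

Commuter Credit: 14% of the $1,700 excess over $105,900 is $238; credit = $1,200 − $238 = $962.
Health Coverage Credit: income exceeds $85,500 by $22,100, which is 6 full-or-partial $4,000 increments; reduction = 6 × $45 = $270, leaving $2,925.
Total: $962 + $2,925 = $3,887.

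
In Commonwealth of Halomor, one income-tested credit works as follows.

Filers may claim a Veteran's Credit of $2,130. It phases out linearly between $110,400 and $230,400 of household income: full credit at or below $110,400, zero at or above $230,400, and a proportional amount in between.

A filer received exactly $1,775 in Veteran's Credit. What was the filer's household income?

$130,400

$1,775 is 1,775/2,130 of the full $2,130, so 355/2,130 of the $120,000 range has been used: income = $110,400 + $120,000 × 355/2,130 = $130,400.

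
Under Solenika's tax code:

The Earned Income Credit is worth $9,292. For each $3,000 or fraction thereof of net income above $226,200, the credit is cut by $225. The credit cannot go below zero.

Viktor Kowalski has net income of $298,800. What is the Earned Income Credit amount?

$3,667

Earned Income Credit: income exceeds $226,200 by $72,600, which is 25 full-or-partial $3,000 increments; reduction = 25 × $225 = $5,625, leaving $3,667.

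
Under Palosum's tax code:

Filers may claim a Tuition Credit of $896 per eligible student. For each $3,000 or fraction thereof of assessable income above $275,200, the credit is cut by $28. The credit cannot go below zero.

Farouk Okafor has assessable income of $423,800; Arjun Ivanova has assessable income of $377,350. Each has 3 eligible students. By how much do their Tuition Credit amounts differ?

Farouk ($423,800): Tuition Credit: base = 3 × $896 = $2,688. income exceeds $275,200 by $148,600, which is 50 full-or-partial $3,000 increments; reduction = 50 × $28 = $1,400, leaving $1,288.
Arjun ($377,350): Tuition Credit: base = 3 × $896 = $2,688. income exceeds $275,200 by $102,150, which is 35 full-or-partial $3,000 increments; reduction = 35 × $28 = $980, leaving $1,708.
Difference: |$1,288 − $1,708| = $420.

$420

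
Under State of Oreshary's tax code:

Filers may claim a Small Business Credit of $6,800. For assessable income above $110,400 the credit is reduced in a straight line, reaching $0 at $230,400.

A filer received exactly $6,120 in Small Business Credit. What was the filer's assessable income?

$6,120 is 6,120/6,800 of the full $6,800, so 680/6,800 of the $120,000 range has been used: income = $110,400 + $120,000 × 680/6,800 = $122,400.

$122,400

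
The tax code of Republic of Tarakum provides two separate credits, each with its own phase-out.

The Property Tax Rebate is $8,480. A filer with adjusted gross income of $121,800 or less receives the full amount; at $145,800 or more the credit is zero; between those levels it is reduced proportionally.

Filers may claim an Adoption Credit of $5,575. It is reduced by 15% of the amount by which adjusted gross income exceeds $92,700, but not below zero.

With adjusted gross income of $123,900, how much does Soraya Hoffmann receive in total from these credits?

$8,633

Property Tax Rebate: $123,900 is $2,100 into a $24,000 phase-out range, leaving 21,900/24,000 of the credit: $8,480 × 21,900/24,000 = $7,738.
Adoption Credit: 15% of the $31,200 excess over $92,700 is $4,680; credit = $5,575 − $4,680 = $895.
Total: $7,738 + $895 = $8,633.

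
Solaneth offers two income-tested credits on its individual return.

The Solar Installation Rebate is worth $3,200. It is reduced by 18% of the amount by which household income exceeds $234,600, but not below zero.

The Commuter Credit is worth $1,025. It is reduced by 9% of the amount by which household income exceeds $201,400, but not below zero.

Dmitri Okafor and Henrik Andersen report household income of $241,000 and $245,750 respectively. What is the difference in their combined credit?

Dmitri ($241,000): Solar Installation Rebate: 18% of the $6,400 excess over $234,600 is $1,152; credit = $3,200 − $1,152 = $2,048. Commuter Credit: 9% of the $39,600 excess over $201,400 is $3,564 ≥ base, so the credit is $0. total $2,048 + $0 = $2,048
Henrik ($245,750): Solar Installation Rebate: 18% of the $11,150 excess over $234,600 is $2,007; credit = $3,200 − $2,007 = $1,193. Commuter Credit: 9% of the $44,350 excess over $201,400 is $3,991.50 ≥ base, so the credit is $0. total $1,193 + $0 = $1,193
Difference: |$2,048 − $1,193| = $855.

$855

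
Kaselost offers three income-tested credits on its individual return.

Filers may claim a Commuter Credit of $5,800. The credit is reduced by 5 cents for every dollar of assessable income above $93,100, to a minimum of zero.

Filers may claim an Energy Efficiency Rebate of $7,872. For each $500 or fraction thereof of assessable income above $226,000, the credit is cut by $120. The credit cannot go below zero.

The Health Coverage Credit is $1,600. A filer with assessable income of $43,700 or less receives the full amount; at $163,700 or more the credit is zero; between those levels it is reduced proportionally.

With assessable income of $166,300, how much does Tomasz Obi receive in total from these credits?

$10,012

Commuter Credit: 5% of the $73,200 excess over $93,100 is $3,660; credit = $5,800 − $3,660 = $2,140.
Energy Efficiency Rebate: $166,300 is at or below the $226,000 threshold, so the full $7,872 applies.
Health Coverage Credit: $166,300 is at or above $163,700, so the credit is $0.
Total: $2,140 + $7,872 + $0 = $10,012.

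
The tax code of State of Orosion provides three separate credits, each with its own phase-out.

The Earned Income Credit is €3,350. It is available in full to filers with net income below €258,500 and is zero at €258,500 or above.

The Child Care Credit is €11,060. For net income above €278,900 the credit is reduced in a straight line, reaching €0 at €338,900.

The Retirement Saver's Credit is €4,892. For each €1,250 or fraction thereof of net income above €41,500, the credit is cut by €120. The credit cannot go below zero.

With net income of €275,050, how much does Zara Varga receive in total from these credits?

Earned Income Credit: €275,050 meets or exceeds the €258,500 cutoff, so the credit is €0.
Child Care Credit: €275,050 is at or below the €278,900 threshold, so the full €11,060 applies.
Retirement Saver's Credit: income exceeds €41,500 by €233,550 → 187 increments × €120 = €22,440 ≥ base, so the credit is €0.
Total: €0 + €11,060 + €0 = €11,060.

€11,060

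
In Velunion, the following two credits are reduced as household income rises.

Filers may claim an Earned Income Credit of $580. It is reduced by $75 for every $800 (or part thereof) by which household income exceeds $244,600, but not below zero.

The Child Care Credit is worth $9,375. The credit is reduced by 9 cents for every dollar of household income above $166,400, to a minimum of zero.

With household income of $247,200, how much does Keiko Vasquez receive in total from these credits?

$2,383

Earned Income Credit: income exceeds $244,600 by $2,600, which is 4 full-or-partial $800 increments; reduction = 4 × $75 = $300, leaving $280.
Child Care Credit: 9% of the $80,800 excess over $166,400 is $7,272; credit = $9,375 − $7,272 = $2,103.
Total: $280 + $2,103 = $2,383.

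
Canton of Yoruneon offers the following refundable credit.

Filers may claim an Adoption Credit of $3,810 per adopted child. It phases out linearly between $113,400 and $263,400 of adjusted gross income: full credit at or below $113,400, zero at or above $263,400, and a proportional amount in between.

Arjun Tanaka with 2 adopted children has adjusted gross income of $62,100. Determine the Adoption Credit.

Adoption Credit: base = 2 × $3,810 = $7,620. $62,100 is at or below the $113,400 threshold, so the full $7,620 applies.

$7,620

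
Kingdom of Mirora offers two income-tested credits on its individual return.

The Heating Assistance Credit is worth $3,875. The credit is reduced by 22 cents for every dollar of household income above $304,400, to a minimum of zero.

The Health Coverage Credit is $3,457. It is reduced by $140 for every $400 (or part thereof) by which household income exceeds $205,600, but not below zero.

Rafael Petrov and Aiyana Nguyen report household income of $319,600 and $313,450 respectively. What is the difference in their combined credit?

$1,353

Rafael ($319,600): Heating Assistance Credit: 22% of the $15,200 excess over $304,400 is $3,344; credit = $3,875 − $3,344 = $531. Health Coverage Credit: income exceeds $205,600 by $114,000 → 285 increments × $140 = $39,900 ≥ base, so the credit is $0. total $531 + $0 = $531
Aiyana ($313,450): Heating Assistance Credit: 22% of the $9,050 excess over $304,400 is $1,991; credit = $3,875 − $1,991 = $1,884. Health Coverage Credit: income exceeds $205,600 by $107,850 → 270 increments × $140 = $37,800 ≥ base, so the credit is $0. total $1,884 + $0 = $1,884
Difference: |$531 − $1,884| = $1,353.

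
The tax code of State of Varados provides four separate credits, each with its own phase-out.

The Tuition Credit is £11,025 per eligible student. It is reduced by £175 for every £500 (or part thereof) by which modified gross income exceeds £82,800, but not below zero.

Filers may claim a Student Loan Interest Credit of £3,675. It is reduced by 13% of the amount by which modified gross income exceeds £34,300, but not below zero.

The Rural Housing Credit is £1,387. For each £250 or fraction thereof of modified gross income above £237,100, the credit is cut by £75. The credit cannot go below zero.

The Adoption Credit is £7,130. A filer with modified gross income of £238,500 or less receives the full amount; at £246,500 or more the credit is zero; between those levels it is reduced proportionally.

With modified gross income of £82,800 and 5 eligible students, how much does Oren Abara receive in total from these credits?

£63,642

Tuition Credit: base = 5 × £11,025 = £55,125. £82,800 is at or below the £82,800 threshold, so the full £55,125 applies.
Student Loan Interest Credit: 13% of the £48,500 excess over £34,300 is £6,305 ≥ base, so the credit is £0.
Rural Housing Credit: £82,800 is at or below the £237,100 threshold, so the full £1,387 applies.
Adoption Credit: £82,800 is at or below the £238,500 threshold, so the full £7,130 applies.
Total: £55,125 + £0 + £1,387 + £7,130 = £63,642.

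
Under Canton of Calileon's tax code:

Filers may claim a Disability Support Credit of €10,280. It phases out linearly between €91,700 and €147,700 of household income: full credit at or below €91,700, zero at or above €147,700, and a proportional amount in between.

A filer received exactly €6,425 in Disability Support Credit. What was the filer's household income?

€6,425 is 6,425/10,280 of the full €10,280, so 3,855/10,280 of the €56,000 range has been used: income = €91,700 + €56,000 × 3,855/10,280 = €112,700.

€112,700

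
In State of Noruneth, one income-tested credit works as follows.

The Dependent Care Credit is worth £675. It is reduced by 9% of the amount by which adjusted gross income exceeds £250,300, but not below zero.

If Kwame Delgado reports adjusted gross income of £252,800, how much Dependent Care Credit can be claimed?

Dependent Care Credit: 9% of the £2,500 excess over £250,300 is £225; credit = £675 − £225 = £450.

£450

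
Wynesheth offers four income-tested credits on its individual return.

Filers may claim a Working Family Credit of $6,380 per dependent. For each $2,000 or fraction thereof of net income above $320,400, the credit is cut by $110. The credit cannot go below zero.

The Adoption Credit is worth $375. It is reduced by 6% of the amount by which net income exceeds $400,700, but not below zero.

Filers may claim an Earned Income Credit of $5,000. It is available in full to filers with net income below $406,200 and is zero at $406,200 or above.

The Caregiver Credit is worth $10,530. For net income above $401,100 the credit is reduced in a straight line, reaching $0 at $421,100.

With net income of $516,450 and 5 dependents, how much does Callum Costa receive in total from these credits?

Working Family Credit: base = 5 × $6,380 = $31,900. income exceeds $320,400 by $196,050, which is 99 full-or-partial $2,000 increments; reduction = 99 × $110 = $10,890, leaving $21,010.
Adoption Credit: 6% of the $115,750 excess over $400,700 is $6,945 ≥ base, so the credit is $0.
Earned Income Credit: $516,450 meets or exceeds the $406,200 cutoff, so the credit is $0.
Caregiver Credit: $516,450 is at or above $421,100, so the credit is $0.
Total: $21,010 + $0 + $0 + $0 = $21,010.

$21,010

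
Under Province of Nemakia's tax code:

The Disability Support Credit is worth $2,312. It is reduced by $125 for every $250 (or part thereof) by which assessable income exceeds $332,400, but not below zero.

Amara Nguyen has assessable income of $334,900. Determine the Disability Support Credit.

Disability Support Credit: income exceeds $332,400 by $2,500, which is 10 full-or-partial $250 increments; reduction = 10 × $125 = $1,250, leaving $1,062.

$1,062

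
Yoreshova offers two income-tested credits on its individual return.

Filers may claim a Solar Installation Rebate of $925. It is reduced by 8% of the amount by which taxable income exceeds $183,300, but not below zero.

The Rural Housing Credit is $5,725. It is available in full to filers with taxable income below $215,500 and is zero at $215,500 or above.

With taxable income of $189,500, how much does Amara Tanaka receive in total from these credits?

$6,154

Solar Installation Rebate: 8% of the $6,200 excess over $183,300 is $496; credit = $925 − $496 = $429.
Rural Housing Credit: $189,500 is below the $215,500 cutoff, so the full $5,725 applies.
Total: $429 + $5,725 = $6,154.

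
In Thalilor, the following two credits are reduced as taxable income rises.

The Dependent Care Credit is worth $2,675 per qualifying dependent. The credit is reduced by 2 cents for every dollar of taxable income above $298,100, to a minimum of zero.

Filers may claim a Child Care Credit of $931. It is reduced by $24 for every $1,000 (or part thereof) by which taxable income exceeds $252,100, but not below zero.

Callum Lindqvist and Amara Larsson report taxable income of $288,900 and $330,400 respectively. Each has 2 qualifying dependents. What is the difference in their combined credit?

$689

Callum ($288,900): Dependent Care Credit: base = 2 × $2,675 = $5,350. $288,900 is at or below the $298,100 threshold, so the full $5,350 applies. Child Care Credit: income exceeds $252,100 by $36,800, which is 37 full-or-partial $1,000 increments; reduction = 37 × $24 = $888, leaving $43. total $5,350 + $43 = $5,393
Amara ($330,400): Dependent Care Credit: base = 2 × $2,675 = $5,350. 2% of the $32,300 excess over $298,100 is $646; credit = $5,350 − $646 = $4,704. Child Care Credit: income exceeds $252,100 by $78,300 → 79 increments × $24 = $1,896 ≥ base, so the credit is $0. total $4,704 + $0 = $4,704
Difference: |$5,393 − $4,704| = $689.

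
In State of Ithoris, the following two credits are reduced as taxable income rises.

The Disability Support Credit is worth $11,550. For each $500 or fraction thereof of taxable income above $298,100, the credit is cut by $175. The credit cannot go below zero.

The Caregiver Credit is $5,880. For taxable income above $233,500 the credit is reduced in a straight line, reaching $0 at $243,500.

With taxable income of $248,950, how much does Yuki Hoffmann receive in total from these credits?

$11,550

Disability Support Credit: $248,950 is at or below the $298,100 threshold, so the full $11,550 applies.
Caregiver Credit: $248,950 is at or above $243,500, so the credit is $0.
Total: $11,550 + $0 = $11,550.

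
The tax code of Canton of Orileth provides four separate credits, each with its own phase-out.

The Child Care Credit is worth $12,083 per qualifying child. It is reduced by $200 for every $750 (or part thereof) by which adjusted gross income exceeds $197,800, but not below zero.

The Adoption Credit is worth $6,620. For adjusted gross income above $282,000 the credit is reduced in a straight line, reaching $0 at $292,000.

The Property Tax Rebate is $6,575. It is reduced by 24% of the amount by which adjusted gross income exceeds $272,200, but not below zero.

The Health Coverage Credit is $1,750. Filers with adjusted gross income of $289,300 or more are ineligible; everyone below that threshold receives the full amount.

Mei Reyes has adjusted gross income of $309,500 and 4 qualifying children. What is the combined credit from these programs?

Child Care Credit: base = 4 × $12,083 = $48,332. income exceeds $197,800 by $111,700, which is 149 full-or-partial $750 increments; reduction = 149 × $200 = $29,800, leaving $18,532.
Adoption Credit: $309,500 is at or above $292,000, so the credit is $0.
Property Tax Rebate: 24% of the $37,300 excess over $272,200 is $8,952 ≥ base, so the credit is $0.
Health Coverage Credit: $309,500 meets or exceeds the $289,300 cutoff, so the credit is $0.
Total: $18,532 + $0 + $0 + $0 = $18,532.

$18,532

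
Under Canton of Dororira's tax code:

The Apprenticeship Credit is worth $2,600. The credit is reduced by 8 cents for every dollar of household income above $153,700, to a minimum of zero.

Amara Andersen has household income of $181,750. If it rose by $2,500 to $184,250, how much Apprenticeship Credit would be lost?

$200

At $181,750 — 8% of the $28,050 excess over $153,700 is $2,244; credit = $2,600 − $2,244 = $356.
At $184,250 — 8% of the $30,550 excess over $153,700 is $2,444; credit = $2,600 − $2,444 = $156.
Lost: $356 − $156 = $200.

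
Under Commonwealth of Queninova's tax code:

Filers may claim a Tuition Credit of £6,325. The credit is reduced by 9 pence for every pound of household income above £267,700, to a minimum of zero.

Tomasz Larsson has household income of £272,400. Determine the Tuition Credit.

Tuition Credit: 9% of the £4,700 excess over £267,700 is £423; credit = £6,325 − £423 = £5,902.

£5,902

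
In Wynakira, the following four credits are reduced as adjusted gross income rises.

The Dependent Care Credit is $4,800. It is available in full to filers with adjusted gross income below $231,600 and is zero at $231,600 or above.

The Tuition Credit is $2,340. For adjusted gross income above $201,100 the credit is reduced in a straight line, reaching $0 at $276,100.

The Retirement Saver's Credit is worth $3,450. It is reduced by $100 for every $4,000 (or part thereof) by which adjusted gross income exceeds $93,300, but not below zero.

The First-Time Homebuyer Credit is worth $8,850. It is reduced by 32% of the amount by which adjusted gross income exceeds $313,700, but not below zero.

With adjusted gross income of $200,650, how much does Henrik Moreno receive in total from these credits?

$16,740

Dependent Care Credit: $200,650 is below the $231,600 cutoff, so the full $4,800 applies.
Tuition Credit: $200,650 is at or below the $201,100 threshold, so the full $2,340 applies.
Retirement Saver's Credit: income exceeds $93,300 by $107,350, which is 27 full-or-partial $4,000 increments; reduction = 27 × $100 = $2,700, leaving $750.
First-Time Homebuyer Credit: $200,650 is at or below the $313,700 threshold, so the full $8,850 applies.
Total: $4,800 + $2,340 + $750 + $8,850 = $16,740.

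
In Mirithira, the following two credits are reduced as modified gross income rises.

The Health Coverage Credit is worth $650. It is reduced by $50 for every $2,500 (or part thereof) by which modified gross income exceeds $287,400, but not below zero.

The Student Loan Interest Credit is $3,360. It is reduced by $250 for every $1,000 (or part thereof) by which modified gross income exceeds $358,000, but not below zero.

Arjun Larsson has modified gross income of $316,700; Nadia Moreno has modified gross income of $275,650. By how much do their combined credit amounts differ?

$600

Arjun ($316,700): Health Coverage Credit: income exceeds $287,400 by $29,300, which is 12 full-or-partial $2,500 increments; reduction = 12 × $50 = $600, leaving $50. Student Loan Interest Credit: $316,700 is at or below the $358,000 threshold, so the full $3,360 applies. total $50 + $3,360 = $3,410
Nadia ($275,650): Health Coverage Credit: $275,650 is at or below the $287,400 threshold, so the full $650 applies. Student Loan Interest Credit: $275,650 is at or below the $358,000 threshold, so the full $3,360 applies. total $650 + $3,360 = $4,010
Difference: |$3,410 − $4,010| = $600.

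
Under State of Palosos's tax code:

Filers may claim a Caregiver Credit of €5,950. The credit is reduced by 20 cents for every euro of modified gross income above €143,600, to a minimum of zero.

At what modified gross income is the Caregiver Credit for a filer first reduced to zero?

The credit falls by 20% of each euro above €143,600, so it reaches zero when the excess is €5,950 / 20% = €29,750: income = €143,600 + €29,750 = €173,350.

€173,350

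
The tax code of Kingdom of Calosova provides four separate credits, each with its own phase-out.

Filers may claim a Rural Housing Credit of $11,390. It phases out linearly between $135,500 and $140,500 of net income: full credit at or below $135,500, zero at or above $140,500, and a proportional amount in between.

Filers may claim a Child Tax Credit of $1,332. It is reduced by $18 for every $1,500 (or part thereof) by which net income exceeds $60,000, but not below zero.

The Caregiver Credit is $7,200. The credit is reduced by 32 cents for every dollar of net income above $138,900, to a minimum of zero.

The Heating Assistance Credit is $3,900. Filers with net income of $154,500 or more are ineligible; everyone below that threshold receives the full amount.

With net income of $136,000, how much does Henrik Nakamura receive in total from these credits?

Rural Housing Credit: $136,000 is $500 into a $5,000 phase-out range, leaving 4,500/5,000 of the credit: $11,390 × 4,500/5,000 = $10,251.
Child Tax Credit: income exceeds $60,000 by $76,000, which is 51 full-or-partial $1,500 increments; reduction = 51 × $18 = $918, leaving $414.
Caregiver Credit: $136,000 is at or below the $138,900 threshold, so the full $7,200 applies.
Heating Assistance Credit: $136,000 is below the $154,500 cutoff, so the full $3,900 applies.
Total: $10,251 + $414 + $7,200 + $3,900 = $21,765.

$21,765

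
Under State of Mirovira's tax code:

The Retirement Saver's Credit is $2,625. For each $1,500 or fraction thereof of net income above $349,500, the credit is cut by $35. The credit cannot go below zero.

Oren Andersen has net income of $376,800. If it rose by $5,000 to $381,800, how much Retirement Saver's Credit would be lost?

$105

At $376,800 — income exceeds $349,500 by $27,300, which is 19 full-or-partial $1,500 increments; reduction = 19 × $35 = $665, leaving $1,960.
At $381,800 — income exceeds $349,500 by $32,300, which is 22 full-or-partial $1,500 increments; reduction = 22 × $35 = $770, leaving $1,855.
Lost: $1,960 − $1,855 = $105.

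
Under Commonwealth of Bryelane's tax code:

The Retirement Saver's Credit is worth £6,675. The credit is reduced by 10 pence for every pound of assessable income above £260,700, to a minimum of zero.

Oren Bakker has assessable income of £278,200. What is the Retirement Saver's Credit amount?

£4,925

Retirement Saver's Credit: 10% of the £17,500 excess over £260,700 is £1,750; credit = £6,675 − £1,750 = £4,925.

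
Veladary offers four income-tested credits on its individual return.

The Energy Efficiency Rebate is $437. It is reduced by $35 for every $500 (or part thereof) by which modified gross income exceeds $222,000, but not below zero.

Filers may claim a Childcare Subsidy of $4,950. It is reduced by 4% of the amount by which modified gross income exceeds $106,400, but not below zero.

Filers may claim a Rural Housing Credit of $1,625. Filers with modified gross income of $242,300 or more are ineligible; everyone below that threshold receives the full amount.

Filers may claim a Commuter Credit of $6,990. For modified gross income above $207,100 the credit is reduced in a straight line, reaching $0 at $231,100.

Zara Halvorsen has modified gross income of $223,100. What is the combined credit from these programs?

$4,569

Energy Efficiency Rebate: income exceeds $222,000 by $1,100, which is 3 full-or-partial $500 increments; reduction = 3 × $35 = $105, leaving $332.
Childcare Subsidy: 4% of the $116,700 excess over $106,400 is $4,668; credit = $4,950 − $4,668 = $282.
Rural Housing Credit: $223,100 is below the $242,300 cutoff, so the full $1,625 applies.
Commuter Credit: $223,100 is $16,000 into a $24,000 phase-out range, leaving 8,000/24,000 of the credit: $6,990 × 8,000/24,000 = $2,330.
Total: $332 + $282 + $1,625 + $2,330 = $4,569.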